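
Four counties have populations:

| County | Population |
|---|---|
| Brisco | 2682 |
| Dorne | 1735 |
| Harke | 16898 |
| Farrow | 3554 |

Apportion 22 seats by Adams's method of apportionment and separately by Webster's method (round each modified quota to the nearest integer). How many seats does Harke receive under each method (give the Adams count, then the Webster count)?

14 and 15

Adams: Brisco 3, Dorne 2, Harke 14, Farrow 3.
Webster: Brisco 2, Dorne 2, Harke 15, Farrow 3.
Harke gets 14 under Adams and 15 under Webster.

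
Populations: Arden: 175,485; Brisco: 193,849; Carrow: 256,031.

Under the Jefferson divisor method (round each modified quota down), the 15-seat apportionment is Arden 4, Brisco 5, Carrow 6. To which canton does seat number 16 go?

Priority for the next seat is population ÷ (current seats + 1).
Priorities: Arden 35097.000, Brisco 32308.167, Carrow 36575.857.
Highest priority: Carrow.

Carrow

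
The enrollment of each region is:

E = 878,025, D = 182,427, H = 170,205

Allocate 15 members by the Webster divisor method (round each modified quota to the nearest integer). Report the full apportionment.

E=11, D=2, H=2

Standard divisor 1230657/15 ≈ 82043.8; standard quotas: E 10.702, D 2.224, H 2.075.
Rounding to the nearest integer gives E 11, D 2, H 2 — total 15, matching the house size, so no adjustment is needed.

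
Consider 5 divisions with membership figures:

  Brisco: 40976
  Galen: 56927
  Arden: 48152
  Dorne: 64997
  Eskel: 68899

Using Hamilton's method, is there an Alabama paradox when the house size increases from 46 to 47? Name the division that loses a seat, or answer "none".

none

At 46 seats: Brisco 7, Galen 9, Arden 8, Dorne 11, Eskel 11.
At 47 seats: Brisco 7, Galen 9, Arden 8, Dorne 11, Eskel 12.
No division's allocation decreased.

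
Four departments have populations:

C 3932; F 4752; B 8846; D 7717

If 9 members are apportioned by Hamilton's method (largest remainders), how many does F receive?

2

Total 25247; standard divisor 25247/9 ≈ 2805.222.
Standard quotas: C 1.4017, F 1.6940, B 3.1534, D 2.7509.
Lower quotas: C 1, F 1, B 3, D 2 (sum 7, leaving 2 seats).
Remainders in descending order: D 0.7509, F 0.6940, C 0.4017, B 0.1534.
The surplus seats go to D, F.
F receives 2.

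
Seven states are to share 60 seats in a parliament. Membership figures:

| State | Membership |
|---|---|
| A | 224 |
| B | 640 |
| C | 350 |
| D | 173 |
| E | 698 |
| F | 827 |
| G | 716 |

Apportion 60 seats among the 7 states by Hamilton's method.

The standard divisor is 3628/60 ≈ 60.467.
Standard quotas: A 3.705, B 10.584, C 5.788, D 2.861, E 11.544, F 13.677, G 11.841.
Lower quotas: A 3, B 10, C 5, D 2, E 11, F 13, G 11 (sum 55, leaving 5 seats).
Remainders in descending order: D 0.861, G 0.841, C 0.788, A 0.705, F 0.677, B 0.584, E 0.544.
The surplus seats go to D, G, C, A, F.

A: 4, B: 10, C: 6, D: 3, E: 11, F: 14, G: 12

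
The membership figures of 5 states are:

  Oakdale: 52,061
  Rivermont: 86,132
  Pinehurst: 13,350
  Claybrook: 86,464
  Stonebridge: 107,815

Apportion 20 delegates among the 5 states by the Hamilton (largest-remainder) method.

Oakdale 3, Rivermont 5, Pinehurst 1, Claybrook 5, Stonebridge 6

Standard divisor: 345822 ÷ 20 ≈ 17291.1.
Standard quotas: Oakdale 3.0109, Rivermont 4.9813, Pinehurst 0.7721, Claybrook 5.0005, Stonebridge 6.2353.
Lower quotas: Oakdale 3, Rivermont 4, Pinehurst 0, Claybrook 5, Stonebridge 6 (sum 18, leaving 2 seats).
Remainders in descending order: Rivermont 0.9813, Pinehurst 0.7721, Stonebridge 0.2353, Oakdale 0.0109, Claybrook 0.0005.
Largest remainders: Rivermont, Pinehurst receive the extra seats.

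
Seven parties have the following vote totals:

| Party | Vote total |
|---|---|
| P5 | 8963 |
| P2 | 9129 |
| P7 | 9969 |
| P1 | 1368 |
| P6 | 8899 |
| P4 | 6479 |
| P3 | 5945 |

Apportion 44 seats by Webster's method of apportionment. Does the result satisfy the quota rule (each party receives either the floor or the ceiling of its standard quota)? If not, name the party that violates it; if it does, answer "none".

none

Standard quotas: P5 7.771, P2 7.914, P7 8.643, P1 1.186, P6 7.715, P4 5.617, P3 5.154.
Webster allocation: P5 8, P2 8, P7 8, P1 1, P6 8, P4 6, P3 5.
Every allocation lies between the lower and upper quota.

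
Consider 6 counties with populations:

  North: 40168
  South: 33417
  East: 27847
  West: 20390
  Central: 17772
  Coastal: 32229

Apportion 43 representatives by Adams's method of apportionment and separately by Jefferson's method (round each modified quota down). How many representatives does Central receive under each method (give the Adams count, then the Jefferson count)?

Adams: North 10, South 8, East 7, West 5, Central 5, Coastal 8.
Jefferson: North 10, South 9, East 7, West 5, Central 4, Coastal 8.
Central gets 5 under Adams and 4 under Jefferson.

5 and 4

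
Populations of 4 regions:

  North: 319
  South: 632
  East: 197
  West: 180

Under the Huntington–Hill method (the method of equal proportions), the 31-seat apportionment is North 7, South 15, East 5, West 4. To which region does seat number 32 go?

North

Priority for the next seat is population ÷ (√(s·(s+1))).
Priorities: North 42.628, South 40.795, East 35.967, West 40.249.
Highest priority: North.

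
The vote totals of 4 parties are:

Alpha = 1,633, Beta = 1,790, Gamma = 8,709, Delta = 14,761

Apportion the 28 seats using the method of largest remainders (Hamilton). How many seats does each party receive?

Alpha 2; Beta 2; Gamma 9; Delta 15

Standard divisor: 26893 ÷ 28 ≈ 960.464.
Standard quotas: Alpha 1.7002, Beta 1.8637, Gamma 9.0675, Delta 15.3686.
Lower quotas: Alpha 1, Beta 1, Gamma 9, Delta 15 (sum 26, leaving 2 seats).
Remainders in descending order: Beta 0.8637, Alpha 0.7002, Delta 0.3686, Gamma 0.0675.
Largest remainders: Beta, Alpha receive the extra seats.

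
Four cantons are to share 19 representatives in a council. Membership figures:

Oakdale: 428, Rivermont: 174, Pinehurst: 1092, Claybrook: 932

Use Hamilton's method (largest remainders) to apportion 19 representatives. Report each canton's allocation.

Total 2626; standard divisor 2626/19 ≈ 138.211.
Standard quotas: Oakdale 3.097, Rivermont 1.259, Pinehurst 7.901, Claybrook 6.743.
Lower quotas: Oakdale 3, Rivermont 1, Pinehurst 7, Claybrook 6 (sum 17, leaving 2 seats).
Remainders in descending order: Pinehurst 0.901, Claybrook 0.743, Rivermont 0.259, Oakdale 0.097.
The surplus seats go to Pinehurst, Claybrook.

Oakdale: 3, Rivermont: 1, Pinehurst: 8, Claybrook: 7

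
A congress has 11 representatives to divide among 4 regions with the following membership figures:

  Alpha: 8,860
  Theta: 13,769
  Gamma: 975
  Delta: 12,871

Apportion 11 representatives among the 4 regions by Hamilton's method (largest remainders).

The standard divisor is 36475/11 ≈ 3315.909.
Standard quotas: Alpha 2.6720, Theta 4.1524, Gamma 0.2940, Delta 3.8816.
Lower quotas: Alpha 2, Theta 4, Gamma 0, Delta 3 (sum 9, leaving 2 seats).
Remainders in descending order: Delta 0.8816, Alpha 0.6720, Gamma 0.2940, Theta 0.1524.
Largest remainders: Delta, Alpha receive the extra seats.

Alpha 3, Theta 4, Gamma 0, Delta 4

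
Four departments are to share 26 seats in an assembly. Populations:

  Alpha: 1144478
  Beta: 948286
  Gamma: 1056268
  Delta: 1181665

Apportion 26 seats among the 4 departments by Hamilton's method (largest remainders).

Alpha=7; Beta=6; Gamma=6; Delta=7

Total 4330697; standard divisor 4330697/26 ≈ 166565.269.
Standard quotas: Alpha 6.8710, Beta 5.6932, Gamma 6.3415, Delta 7.0943.
Lower quotas: Alpha 6, Beta 5, Gamma 6, Delta 7 (sum 24, leaving 2 seats).
Remainders in descending order: Alpha 0.8710, Beta 0.6932, Gamma 0.3415, Delta 0.0943.
Largest remainders: Alpha, Beta receive the extra seats.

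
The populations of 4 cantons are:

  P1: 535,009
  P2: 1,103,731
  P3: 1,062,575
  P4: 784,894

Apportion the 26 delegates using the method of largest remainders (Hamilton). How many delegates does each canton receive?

The standard divisor is 3486209/26 ≈ 134084.962.
Standard quotas: P1 3.9901, P2 8.2316, P3 7.9246, P4 5.8537.
Lower quotas: P1 3, P2 8, P3 7, P4 5 (sum 23, leaving 3 seats).
Remainders in descending order: P1 0.9901, P3 0.9246, P4 0.8537, P2 0.2316.
The surplus seats go to P1, P3, P4.

P1: 4; P2: 8; P3: 8; P4: 6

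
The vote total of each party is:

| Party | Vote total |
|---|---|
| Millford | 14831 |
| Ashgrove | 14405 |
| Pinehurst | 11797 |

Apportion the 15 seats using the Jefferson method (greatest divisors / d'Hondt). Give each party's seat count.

Standard divisor 41033/15 ≈ 2735.533; standard quotas: Millford 5.422, Ashgrove 5.266, Pinehurst 4.313.
Rounding down gives 5, 5, 4 = 14 seats, so the divisor must be adjusted.
With modified divisor 2440: modified quotas Millford 6.078, Ashgrove 5.904, Pinehurst 4.835.
Rounding down: Millford 6, Ashgrove 5, Pinehurst 4 (total 15).

Millford: 6; Ashgrove: 5; Pinehurst: 4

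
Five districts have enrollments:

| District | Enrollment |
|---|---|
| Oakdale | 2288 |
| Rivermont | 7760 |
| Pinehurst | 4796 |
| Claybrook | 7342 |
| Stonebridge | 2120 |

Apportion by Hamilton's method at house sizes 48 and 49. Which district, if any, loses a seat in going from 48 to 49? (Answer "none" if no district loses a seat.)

Oakdale

At 48 seats: Oakdale 5, Rivermont 15, Pinehurst 9, Claybrook 15, Stonebridge 4.
At 49 seats: Oakdale 4, Rivermont 16, Pinehurst 10, Claybrook 15, Stonebridge 4.
Oakdale drops from 5 to 4.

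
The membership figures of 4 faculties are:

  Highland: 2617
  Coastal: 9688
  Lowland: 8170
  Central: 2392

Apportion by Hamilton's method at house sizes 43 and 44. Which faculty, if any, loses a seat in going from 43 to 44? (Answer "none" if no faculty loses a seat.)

At 43 seats: Highland 5, Coastal 18, Lowland 15, Central 5.
At 44 seats: Highland 5, Coastal 19, Lowland 16, Central 4.
Central drops from 5 to 4.

Central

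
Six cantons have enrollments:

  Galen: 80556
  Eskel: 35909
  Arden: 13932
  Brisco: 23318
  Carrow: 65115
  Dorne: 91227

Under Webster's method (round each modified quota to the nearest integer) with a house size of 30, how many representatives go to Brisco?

2

Standard divisor 310057/30 ≈ 10335.233; standard quotas: Galen 7.794, Eskel 3.474, Arden 1.348, Brisco 2.256, Carrow 6.300, Dorne 8.827.
Rounding to the nearest integer gives 8, 3, 1, 2, 6, 9 = 29 seats, so the divisor must be adjusted.
With modified divisor 10100: modified quotas Galen 7.976, Eskel 3.555, Arden 1.379, Brisco 2.309, Carrow 6.447, Dorne 9.032.
Rounding to the nearest integer: Galen 8, Eskel 4, Arden 1, Brisco 2, Carrow 6, Dorne 9 (total 30).
Brisco receives 2.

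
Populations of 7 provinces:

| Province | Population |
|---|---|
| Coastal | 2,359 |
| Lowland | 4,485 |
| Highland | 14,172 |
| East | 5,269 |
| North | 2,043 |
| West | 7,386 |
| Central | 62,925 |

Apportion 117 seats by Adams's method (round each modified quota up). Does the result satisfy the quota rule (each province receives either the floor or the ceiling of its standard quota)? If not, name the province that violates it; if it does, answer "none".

Standard quotas: Coastal 2.798, Lowland 5.320, Highland 16.810, East 6.250, North 2.423, West 8.761, Central 74.638.
Adams allocation: Coastal 3, Lowland 6, Highland 17, East 7, North 3, West 9, Central 72.
Central has quota 74.638 (lower 74, upper 75) but receives 72 — outside the quota interval.

Central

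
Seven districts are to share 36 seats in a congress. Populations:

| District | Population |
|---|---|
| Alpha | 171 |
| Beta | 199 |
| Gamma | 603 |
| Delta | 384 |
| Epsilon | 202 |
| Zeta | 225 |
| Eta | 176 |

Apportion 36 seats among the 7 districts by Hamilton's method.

Alpha 3, Beta 4, Gamma 11, Delta 7, Epsilon 4, Zeta 4, Eta 3

Standard divisor: 1960 ÷ 36 ≈ 54.444.
Standard quotas: Alpha 3.141, Beta 3.655, Gamma 11.076, Delta 7.053, Epsilon 3.710, Zeta 4.133, Eta 3.233.
Lower quotas: Alpha 3, Beta 3, Gamma 11, Delta 7, Epsilon 3, Zeta 4, Eta 3 (sum 34, leaving 2 seats).
Remainders in descending order: Epsilon 0.710, Beta 0.655, Eta 0.233, Alpha 0.141, Zeta 0.133, Gamma 0.076, Delta 0.053.
Largest remainders: Epsilon, Beta receive the extra seats.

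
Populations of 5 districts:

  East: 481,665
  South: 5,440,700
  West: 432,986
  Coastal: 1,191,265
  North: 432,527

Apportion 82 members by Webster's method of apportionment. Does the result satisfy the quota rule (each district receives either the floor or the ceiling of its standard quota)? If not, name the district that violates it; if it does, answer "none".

South

Standard quotas: East 4.950, South 55.913, West 4.450, Coastal 12.242, North 4.445.
Webster allocation: East 5, South 57, West 4, Coastal 12, North 4.
South has quota 55.913 (lower 55, upper 56) but receives 57 — outside the quota interval.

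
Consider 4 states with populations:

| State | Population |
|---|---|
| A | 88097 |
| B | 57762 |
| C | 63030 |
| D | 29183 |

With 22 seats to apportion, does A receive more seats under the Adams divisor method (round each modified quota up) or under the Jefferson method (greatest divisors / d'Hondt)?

Jefferson

Adams: A 8, B 5, C 6, D 3.
Jefferson: A 9, B 5, C 6, D 2.
A gets 8 under Adams and 9 under Jefferson.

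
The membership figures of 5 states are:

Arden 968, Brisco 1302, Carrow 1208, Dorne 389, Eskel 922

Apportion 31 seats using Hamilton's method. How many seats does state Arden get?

The standard divisor is 4789/31 ≈ 154.484.
Standard quotas: Arden 6.266, Brisco 8.428, Carrow 7.820, Dorne 2.518, Eskel 5.968.
Lower quotas: Arden 6, Brisco 8, Carrow 7, Dorne 2, Eskel 5 (sum 28, leaving 3 seats).
Remainders in descending order: Eskel 0.968, Carrow 0.820, Dorne 0.518, Brisco 0.428, Arden 0.266.
The surplus seats go to Eskel, Carrow, Dorne.
Arden receives 6.

6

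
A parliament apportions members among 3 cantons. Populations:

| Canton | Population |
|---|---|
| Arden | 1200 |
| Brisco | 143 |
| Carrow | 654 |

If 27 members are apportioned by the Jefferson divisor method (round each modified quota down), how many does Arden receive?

16

Standard divisor 1997/27 ≈ 73.963; standard quotas: Arden 16.224, Brisco 1.933, Carrow 8.842.
Rounding down gives 16, 1, 8 = 25 seats, so the divisor must be adjusted.
With modified divisor 70.77: modified quotas Arden 16.956, Brisco 2.021, Carrow 9.241.
Rounding down: Arden 16, Brisco 2, Carrow 9 (total 27).
Arden receives 16.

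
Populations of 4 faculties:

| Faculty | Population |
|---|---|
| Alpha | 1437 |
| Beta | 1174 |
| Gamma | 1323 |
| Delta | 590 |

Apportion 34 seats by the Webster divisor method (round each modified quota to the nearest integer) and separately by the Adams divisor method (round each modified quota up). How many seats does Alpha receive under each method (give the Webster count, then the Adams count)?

11 and 10

Webster: Alpha 11, Beta 9, Gamma 10, Delta 4.
Adams: Alpha 10, Beta 9, Gamma 10, Delta 5.
Alpha gets 11 under Webster and 10 under Adams.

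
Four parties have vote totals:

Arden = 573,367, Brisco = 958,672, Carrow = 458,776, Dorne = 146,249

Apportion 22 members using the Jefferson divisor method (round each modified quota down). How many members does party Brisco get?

Standard divisor 2137064/22 ≈ 97139.273; standard quotas: Arden 5.903, Brisco 9.869, Carrow 4.723, Dorne 1.506.
Rounding down gives 5, 9, 4, 1 = 19 seats, so the divisor must be adjusted.
With modified divisor 89500: modified quotas Arden 6.406, Brisco 10.711, Carrow 5.126, Dorne 1.634.
Rounding down: Arden 6, Brisco 10, Carrow 5, Dorne 1 (total 22).
Brisco receives 10.

10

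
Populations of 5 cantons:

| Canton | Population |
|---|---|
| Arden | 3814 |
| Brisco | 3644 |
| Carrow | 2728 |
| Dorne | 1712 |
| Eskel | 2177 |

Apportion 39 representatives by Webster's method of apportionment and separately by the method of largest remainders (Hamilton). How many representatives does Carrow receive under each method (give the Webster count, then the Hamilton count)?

Webster: Arden 10, Brisco 10, Carrow 8, Dorne 5, Eskel 6.
Hamilton: Arden 11, Brisco 10, Carrow 7, Dorne 5, Eskel 6.
Carrow gets 8 under Webster and 7 under Hamilton.

8 and 7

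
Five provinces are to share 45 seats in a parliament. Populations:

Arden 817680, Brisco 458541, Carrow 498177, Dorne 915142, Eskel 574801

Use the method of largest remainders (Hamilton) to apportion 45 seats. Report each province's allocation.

Standard divisor: 3264341 ÷ 45 ≈ 72540.911.
Standard quotas: Arden 11.2720, Brisco 6.3211, Carrow 6.8675, Dorne 12.6155, Eskel 7.9238.
Lower quotas: Arden 11, Brisco 6, Carrow 6, Dorne 12, Eskel 7 (sum 42, leaving 3 seats).
Remainders in descending order: Eskel 0.9238, Carrow 0.8675, Dorne 0.6155, Brisco 0.3211, Arden 0.2720.
The surplus seats go to Eskel, Carrow, Dorne.

Arden=11; Brisco=6; Carrow=7; Dorne=13; Eskel=8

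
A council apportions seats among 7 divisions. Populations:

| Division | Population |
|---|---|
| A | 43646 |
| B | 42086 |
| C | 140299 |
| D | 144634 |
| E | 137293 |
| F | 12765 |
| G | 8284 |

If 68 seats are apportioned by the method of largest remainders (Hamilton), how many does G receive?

The standard divisor is 529007/68 ≈ 7779.515.
Standard quotas: A 5.6104, B 5.4098, C 18.0344, D 18.5916, E 17.6480, F 1.6408, G 1.0648.
Lower quotas: A 5, B 5, C 18, D 18, E 17, F 1, G 1 (sum 65, leaving 3 seats).
Remainders in descending order: E 0.6480, F 0.6408, A 0.6104, D 0.5916, B 0.4098, G 0.0648, C 0.0344.
Largest remainders: E, F, A receive the extra seats.
G receives 1.

1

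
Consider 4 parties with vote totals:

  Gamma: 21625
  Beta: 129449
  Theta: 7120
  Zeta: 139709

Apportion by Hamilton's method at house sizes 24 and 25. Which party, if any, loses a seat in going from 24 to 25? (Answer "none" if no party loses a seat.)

Theta

At 24 seats: Gamma 2, Beta 10, Theta 1, Zeta 11.
At 25 seats: Gamma 2, Beta 11, Theta 0, Zeta 12.
Theta drops from 1 to 0.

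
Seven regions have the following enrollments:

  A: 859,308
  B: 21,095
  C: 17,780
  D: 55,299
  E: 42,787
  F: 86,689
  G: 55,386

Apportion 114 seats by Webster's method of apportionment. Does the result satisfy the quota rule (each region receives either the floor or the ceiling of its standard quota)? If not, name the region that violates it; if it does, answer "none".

A

Standard quotas: A 86.056, B 2.113, C 1.781, D 5.538, E 4.285, F 8.682, G 5.547.
Webster allocation: A 85, B 2, C 2, D 6, E 4, F 9, G 6.
A has quota 86.056 (lower 86, upper 87) but receives 85 — outside the quota interval.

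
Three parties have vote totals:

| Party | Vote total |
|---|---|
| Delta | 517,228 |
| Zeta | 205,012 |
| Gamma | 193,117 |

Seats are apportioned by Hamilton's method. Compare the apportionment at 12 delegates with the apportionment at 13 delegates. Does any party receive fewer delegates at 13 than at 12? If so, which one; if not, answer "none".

none

At 12 seats: Delta 7, Zeta 3, Gamma 2.
At 13 seats: Delta 7, Zeta 3, Gamma 3.
No party's allocation decreased.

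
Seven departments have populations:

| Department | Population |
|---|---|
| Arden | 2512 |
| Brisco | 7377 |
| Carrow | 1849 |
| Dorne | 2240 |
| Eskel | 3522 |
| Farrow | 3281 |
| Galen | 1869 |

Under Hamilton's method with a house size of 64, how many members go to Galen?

The standard divisor is 22650/64 ≈ 353.906.
Standard quotas: Arden 7.0979, Brisco 20.8445, Carrow 5.2245, Dorne 6.3294, Eskel 9.9518, Farrow 9.2708, Galen 5.2811.
Lower quotas: Arden 7, Brisco 20, Carrow 5, Dorne 6, Eskel 9, Farrow 9, Galen 5 (sum 61, leaving 3 seats).
Remainders in descending order: Eskel 0.9518, Brisco 0.8445, Dorne 0.3294, Galen 0.2811, Farrow 0.2708, Carrow 0.2245, Arden 0.0979.
Largest remainders: Eskel, Brisco, Dorne receive the extra seats.
Galen receives 5.

5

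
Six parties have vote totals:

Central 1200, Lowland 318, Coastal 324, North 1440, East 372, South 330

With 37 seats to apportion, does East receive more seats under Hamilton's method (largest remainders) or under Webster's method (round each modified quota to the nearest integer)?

Hamilton

Hamilton: Central 11, Lowland 3, Coastal 3, North 13, East 4, South 3.
Webster: Central 11, Lowland 3, Coastal 3, North 14, East 3, South 3.
East gets 4 under Hamilton and 3 under Webster.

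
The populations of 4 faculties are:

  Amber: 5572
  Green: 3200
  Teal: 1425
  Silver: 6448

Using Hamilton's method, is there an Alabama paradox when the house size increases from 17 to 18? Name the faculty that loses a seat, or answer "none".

At 17 seats: Amber 6, Green 3, Teal 1, Silver 7.
At 18 seats: Amber 6, Green 3, Teal 2, Silver 7.
No faculty's allocation decreased.

none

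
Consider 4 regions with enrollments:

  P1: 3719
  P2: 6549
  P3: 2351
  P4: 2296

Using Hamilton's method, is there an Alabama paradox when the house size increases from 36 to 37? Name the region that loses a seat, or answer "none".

At 36 seats: P1 9, P2 16, P3 6, P4 5.
At 37 seats: P1 9, P2 16, P3 6, P4 6.
No region's allocation decreased.

none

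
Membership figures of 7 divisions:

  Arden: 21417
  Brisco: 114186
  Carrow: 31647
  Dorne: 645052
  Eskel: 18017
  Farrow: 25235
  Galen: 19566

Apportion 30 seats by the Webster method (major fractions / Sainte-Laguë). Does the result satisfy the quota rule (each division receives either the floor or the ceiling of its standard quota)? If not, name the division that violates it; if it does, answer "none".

Dorne

Standard quotas: Arden 0.734, Brisco 3.914, Carrow 1.085, Dorne 22.113, Eskel 0.618, Farrow 0.865, Galen 0.671.
Webster allocation: Arden 1, Brisco 4, Carrow 1, Dorne 21, Eskel 1, Farrow 1, Galen 1.
Dorne has quota 22.113 (lower 22, upper 23) but receives 21 — outside the quota interval.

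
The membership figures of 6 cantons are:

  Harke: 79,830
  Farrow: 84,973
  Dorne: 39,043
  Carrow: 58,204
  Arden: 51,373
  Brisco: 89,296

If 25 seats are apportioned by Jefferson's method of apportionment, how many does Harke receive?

5

Standard divisor 402719/25 ≈ 16108.76; standard quotas: Harke 4.956, Farrow 5.275, Dorne 2.424, Carrow 3.613, Arden 3.189, Brisco 5.543.
Rounding down gives 4, 5, 2, 3, 3, 5 = 22 seats, so the divisor must be adjusted.
With modified divisor 14400: modified quotas Harke 5.544, Farrow 5.901, Dorne 2.711, Carrow 4.042, Arden 3.568, Brisco 6.201.
Rounding down: Harke 5, Farrow 5, Dorne 2, Carrow 4, Arden 3, Brisco 6 (total 25).
Harke receives 5.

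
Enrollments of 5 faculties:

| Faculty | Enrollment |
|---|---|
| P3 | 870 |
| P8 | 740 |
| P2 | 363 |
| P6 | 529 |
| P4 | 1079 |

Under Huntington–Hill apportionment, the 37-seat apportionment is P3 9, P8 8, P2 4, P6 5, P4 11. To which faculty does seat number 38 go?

Priority for the next seat is population ÷ (√(s·(s+1))).
Priorities: P3 91.706, P8 87.210, P2 81.169, P6 96.582, P4 93.915.
Highest priority: P6.

P6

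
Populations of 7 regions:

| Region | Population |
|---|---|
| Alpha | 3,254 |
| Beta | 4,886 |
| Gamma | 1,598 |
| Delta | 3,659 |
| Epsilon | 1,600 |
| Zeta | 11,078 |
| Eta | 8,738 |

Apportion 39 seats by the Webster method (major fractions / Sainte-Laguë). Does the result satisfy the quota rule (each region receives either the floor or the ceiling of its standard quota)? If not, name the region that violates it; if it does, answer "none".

Standard quotas: Alpha 3.645, Beta 5.474, Gamma 1.790, Delta 4.099, Epsilon 1.792, Zeta 12.410, Eta 9.789.
Webster allocation: Alpha 4, Beta 5, Gamma 2, Delta 4, Epsilon 2, Zeta 12, Eta 10.
Every allocation lies between the lower and upper quota.

none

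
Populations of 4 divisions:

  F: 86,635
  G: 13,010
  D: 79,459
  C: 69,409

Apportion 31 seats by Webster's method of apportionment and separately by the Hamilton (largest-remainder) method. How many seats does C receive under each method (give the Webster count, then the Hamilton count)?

8 and 9

Webster: F 11, G 2, D 10, C 8.
Hamilton: F 11, G 1, D 10, C 9.
C gets 8 under Webster and 9 under Hamilton.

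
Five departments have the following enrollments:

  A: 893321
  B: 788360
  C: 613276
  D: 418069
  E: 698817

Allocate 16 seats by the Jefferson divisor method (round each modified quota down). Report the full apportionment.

A 4; B 4; C 3; D 2; E 3

Standard divisor 3411843/16 ≈ 213240.188; standard quotas: A 4.189, B 3.697, C 2.876, D 1.961, E 3.277.
Rounding down gives 4, 3, 2, 1, 3 = 13 seats, so the divisor must be adjusted.
With modified divisor 187900: modified quotas A 4.754, B 4.196, C 3.264, D 2.225, E 3.719.
Rounding down: A 4, B 4, C 3, D 2, E 3 (total 16).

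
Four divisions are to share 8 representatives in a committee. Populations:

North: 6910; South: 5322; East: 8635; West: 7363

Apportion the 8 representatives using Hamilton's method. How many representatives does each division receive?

North: 2; South: 2; East: 2; West: 2

Standard divisor: 28230 ÷ 8 ≈ 3528.75.
Standard quotas: North 1.9582, South 1.5082, East 2.4470, West 2.0866.
Lower quotas: North 1, South 1, East 2, West 2 (sum 6, leaving 2 seats).
Remainders in descending order: North 0.9582, South 0.5082, East 0.4470, West 0.0866.
The surplus seats go to North, South.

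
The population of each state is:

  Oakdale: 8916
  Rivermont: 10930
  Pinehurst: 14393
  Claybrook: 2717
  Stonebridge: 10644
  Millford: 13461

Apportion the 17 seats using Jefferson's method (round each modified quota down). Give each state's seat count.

Oakdale: 3, Rivermont: 3, Pinehurst: 4, Claybrook: 0, Stonebridge: 3, Millford: 4

Standard divisor 61061/17 ≈ 3591.824; standard quotas: Oakdale 2.482, Rivermont 3.043, Pinehurst 4.007, Claybrook 0.756, Stonebridge 2.963, Millford 3.748.
Rounding down gives 2, 3, 4, 0, 2, 3 = 14 seats, so the divisor must be adjusted.
With modified divisor 2900: modified quotas Oakdale 3.074, Rivermont 3.769, Pinehurst 4.963, Claybrook 0.937, Stonebridge 3.670, Millford 4.642.
Rounding down: Oakdale 3, Rivermont 3, Pinehurst 4, Claybrook 0, Stonebridge 3, Millford 4 (total 17).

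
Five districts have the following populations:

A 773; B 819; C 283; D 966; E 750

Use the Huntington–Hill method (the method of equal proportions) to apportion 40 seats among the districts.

With divisor 90: modified quotas A 8.589, B 9.100, C 3.144, D 10.733, E 8.333.
Geometric-mean thresholds: A √(8·9)=8.485, B √(9·10)=9.487, C √(3·4)=3.464, D √(10·11)=10.488, E √(8·9)=8.485.
Each quota rounded against its threshold gives A 9, B 9, C 3, D 11, E 8 (total 40).

A: 9, B: 9, C: 3, D: 11, E: 8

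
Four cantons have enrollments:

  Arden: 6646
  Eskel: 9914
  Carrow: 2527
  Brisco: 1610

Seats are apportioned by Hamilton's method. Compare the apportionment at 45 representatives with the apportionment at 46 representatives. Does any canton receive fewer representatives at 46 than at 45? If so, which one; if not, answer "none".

At 45 seats: Arden 14, Eskel 22, Carrow 5, Brisco 4.
At 46 seats: Arden 15, Eskel 22, Carrow 6, Brisco 3.
Brisco drops from 4 to 3.

Brisco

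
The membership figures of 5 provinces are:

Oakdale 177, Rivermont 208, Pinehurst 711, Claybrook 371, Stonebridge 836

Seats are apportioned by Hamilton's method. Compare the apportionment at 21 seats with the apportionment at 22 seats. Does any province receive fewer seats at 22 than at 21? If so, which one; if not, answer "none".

At 21 seats: Oakdale 2, Rivermont 2, Pinehurst 6, Claybrook 3, Stonebridge 8.
At 22 seats: Oakdale 2, Rivermont 2, Pinehurst 7, Claybrook 3, Stonebridge 8.
No province's allocation decreased.

none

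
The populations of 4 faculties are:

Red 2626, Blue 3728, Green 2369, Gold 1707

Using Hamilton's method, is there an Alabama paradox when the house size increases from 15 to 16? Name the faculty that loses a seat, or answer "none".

Gold

At 15 seats: Red 4, Blue 5, Green 3, Gold 3.
At 16 seats: Red 4, Blue 6, Green 4, Gold 2.
Gold drops from 3 to 2.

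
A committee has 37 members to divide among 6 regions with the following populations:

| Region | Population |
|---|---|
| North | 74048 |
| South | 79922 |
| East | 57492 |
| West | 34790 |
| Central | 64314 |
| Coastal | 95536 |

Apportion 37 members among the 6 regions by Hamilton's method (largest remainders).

The standard divisor is 406102/37 ≈ 10975.73.
Standard quotas: North 6.7465, South 7.2817, East 5.2381, West 3.1697, Central 5.8597, Coastal 8.7043.
Lower quotas: North 6, South 7, East 5, West 3, Central 5, Coastal 8 (sum 34, leaving 3 seats).
Remainders in descending order: Central 0.8597, North 0.7465, Coastal 0.7043, South 0.2817, East 0.2381, West 0.1697.
Largest remainders: Central, North, Coastal receive the extra seats.

North=7, South=7, East=5, West=3, Central=6, Coastal=9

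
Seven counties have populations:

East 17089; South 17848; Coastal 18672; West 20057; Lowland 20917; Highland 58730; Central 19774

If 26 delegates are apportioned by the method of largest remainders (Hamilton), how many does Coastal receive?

3

Standard divisor: 173087 ÷ 26 ≈ 6657.192.
Standard quotas: East 2.5670, South 2.6810, Coastal 2.8048, West 3.0128, Lowland 3.1420, Highland 8.8220, Central 2.9703.
Lower quotas: East 2, South 2, Coastal 2, West 3, Lowland 3, Highland 8, Central 2 (sum 22, leaving 4 seats).
Remainders in descending order: Central 0.9703, Highland 0.8220, Coastal 0.8048, South 0.6810, East 0.5670, Lowland 0.1420, West 0.0128.
Largest remainders: Central, Highland, Coastal, South receive the extra seats.
Coastal receives 3.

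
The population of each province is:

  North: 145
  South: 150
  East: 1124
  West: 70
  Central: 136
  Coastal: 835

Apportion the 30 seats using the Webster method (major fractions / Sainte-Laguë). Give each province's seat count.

North=2, South=2, East=13, West=1, Central=2, Coastal=10

Standard divisor 2460/30 ≈ 82; standard quotas: North 1.768, South 1.829, East 13.707, West 0.854, Central 1.659, Coastal 10.183.
Rounding to the nearest integer gives 2, 2, 14, 1, 2, 10 = 31 seats, so the divisor must be adjusted.
With modified divisor 86: modified quotas North 1.686, South 1.744, East 13.070, West 0.814, Central 1.581, Coastal 9.709.
Rounding to the nearest integer: North 2, South 2, East 13, West 1, Central 2, Coastal 10 (total 30).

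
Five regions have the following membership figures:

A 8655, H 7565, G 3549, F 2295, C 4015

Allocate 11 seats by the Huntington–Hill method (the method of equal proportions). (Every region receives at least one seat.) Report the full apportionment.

A 3, H 3, G 2, F 1, C 2

With divisor 2504: modified quotas A 3.456, H 3.021, G 1.417, F 0.917, C 1.603.
Geometric-mean thresholds: A √(3·4)=3.464, H √(3·4)=3.464, G √(1·2)=1.414, F (min 1), C √(1·2)=1.414.
Each quota rounded against its threshold gives A 3, H 3, G 2, F 1, C 2 (total 11).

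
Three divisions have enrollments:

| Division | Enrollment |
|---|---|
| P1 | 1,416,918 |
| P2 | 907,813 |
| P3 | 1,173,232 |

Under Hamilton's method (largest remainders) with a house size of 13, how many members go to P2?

4

The standard divisor is 3497963/13 ≈ 269074.077.
Standard quotas: P1 5.2659, P2 3.3738, P3 4.3603.
Lower quotas: P1 5, P2 3, P3 4 (sum 12, leaving 1 seat).
Remainders in descending order: P2 0.3738, P3 0.3603, P1 0.2659.
The surplus seat goes to P2.
P2 receives 4.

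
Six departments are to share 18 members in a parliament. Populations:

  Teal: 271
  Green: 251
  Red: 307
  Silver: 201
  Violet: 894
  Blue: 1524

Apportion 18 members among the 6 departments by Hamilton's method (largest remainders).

Teal 1, Green 1, Red 2, Silver 1, Violet 5, Blue 8

Standard divisor: 3448 ÷ 18 ≈ 191.556.
Standard quotas: Teal 1.415, Green 1.310, Red 1.603, Silver 1.049, Violet 4.667, Blue 7.956.
Lower quotas: Teal 1, Green 1, Red 1, Silver 1, Violet 4, Blue 7 (sum 15, leaving 3 seats).
Remainders in descending order: Blue 0.956, Violet 0.667, Red 0.603, Teal 0.415, Green 0.310, Silver 0.049.
Largest remainders: Blue, Violet, Red receive the extra seats.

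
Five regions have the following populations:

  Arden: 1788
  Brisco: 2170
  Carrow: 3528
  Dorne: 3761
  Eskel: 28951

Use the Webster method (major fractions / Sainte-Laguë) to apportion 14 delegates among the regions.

Standard divisor 40198/14 ≈ 2871.286; standard quotas: Arden 0.623, Brisco 0.756, Carrow 1.229, Dorne 1.310, Eskel 10.083.
Rounding to the nearest integer gives Arden 1, Brisco 1, Carrow 1, Dorne 1, Eskel 10 — total 14, matching the house size, so no adjustment is needed.

Arden: 1, Brisco: 1, Carrow: 1, Dorne: 1, Eskel: 10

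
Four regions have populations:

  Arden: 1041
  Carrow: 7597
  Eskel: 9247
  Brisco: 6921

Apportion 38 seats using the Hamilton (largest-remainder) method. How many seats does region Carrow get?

12

Total 24806; standard divisor 24806/38 ≈ 652.789.
Standard quotas: Arden 1.5947, Carrow 11.6377, Eskel 14.1654, Brisco 10.6022.
Lower quotas: Arden 1, Carrow 11, Eskel 14, Brisco 10 (sum 36, leaving 2 seats).
Remainders in descending order: Carrow 0.6377, Brisco 0.6022, Arden 0.5947, Eskel 0.1654.
Largest remainders: Carrow, Brisco receive the extra seats.
Carrow receives 12.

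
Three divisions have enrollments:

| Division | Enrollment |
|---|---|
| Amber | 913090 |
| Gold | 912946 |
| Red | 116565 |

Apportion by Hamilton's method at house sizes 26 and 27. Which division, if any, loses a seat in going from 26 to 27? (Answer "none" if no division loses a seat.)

At 26 seats: Amber 12, Gold 12, Red 2.
At 27 seats: Amber 13, Gold 13, Red 1.
Red drops from 2 to 1.

Red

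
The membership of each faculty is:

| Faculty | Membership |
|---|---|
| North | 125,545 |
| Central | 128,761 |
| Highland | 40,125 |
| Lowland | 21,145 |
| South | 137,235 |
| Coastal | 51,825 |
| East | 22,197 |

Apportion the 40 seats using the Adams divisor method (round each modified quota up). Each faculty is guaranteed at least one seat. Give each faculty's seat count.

North=9; Central=10; Highland=3; Lowland=2; South=10; Coastal=4; East=2

Standard divisor 526833/40 ≈ 13170.825; standard quotas: North 9.532, Central 9.776, Highland 3.047, Lowland 1.605, South 10.420, Coastal 3.935, East 1.685.
Rounding up gives 10, 10, 4, 2, 11, 4, 2 = 43 seats, so the divisor must be adjusted.
With modified divisor 14100: modified quotas North 8.904, Central 9.132, Highland 2.846, Lowland 1.500, South 9.733, Coastal 3.676, East 1.574.
Rounding up: North 9, Central 10, Highland 3, Lowland 2, South 10, Coastal 4, East 2 (total 40).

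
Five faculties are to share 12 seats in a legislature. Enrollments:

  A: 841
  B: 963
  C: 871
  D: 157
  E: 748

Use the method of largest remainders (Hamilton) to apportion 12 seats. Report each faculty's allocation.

A=3; B=3; C=3; D=1; E=2

Total 3580; standard divisor 3580/12 ≈ 298.333.
Standard quotas: A 2.819, B 3.228, C 2.920, D 0.526, E 2.507.
Lower quotas: A 2, B 3, C 2, D 0, E 2 (sum 9, leaving 3 seats).
Remainders in descending order: C 0.920, A 0.819, D 0.526, E 0.507, B 0.228.
Largest remainders: C, A, D receive the extra seats.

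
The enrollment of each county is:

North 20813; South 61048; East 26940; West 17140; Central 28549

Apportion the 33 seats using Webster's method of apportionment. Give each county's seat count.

North=4; South=13; East=6; West=4; Central=6

Standard divisor 154490/33 ≈ 4681.515; standard quotas: North 4.446, South 13.040, East 5.755, West 3.661, Central 6.098.
Rounding to the nearest integer gives North 4, South 13, East 6, West 4, Central 6 — total 33, matching the house size, so no adjustment is needed.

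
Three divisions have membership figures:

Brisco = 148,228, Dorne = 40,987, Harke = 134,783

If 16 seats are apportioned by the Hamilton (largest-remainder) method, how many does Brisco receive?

The standard divisor is 323998/16 ≈ 20249.875.
Standard quotas: Brisco 7.3199, Dorne 2.0241, Harke 6.6560.
Lower quotas: Brisco 7, Dorne 2, Harke 6 (sum 15, leaving 1 seat).
Remainders in descending order: Harke 0.6560, Brisco 0.3199, Dorne 0.0241.
Largest remainder: Harke receives the extra seat.
Brisco receives 7.

7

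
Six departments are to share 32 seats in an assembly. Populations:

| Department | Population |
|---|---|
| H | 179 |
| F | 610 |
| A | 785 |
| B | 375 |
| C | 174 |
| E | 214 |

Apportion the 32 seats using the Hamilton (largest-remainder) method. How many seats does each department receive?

The standard divisor is 2337/32 ≈ 73.031.
Standard quotas: H 2.451, F 8.353, A 10.749, B 5.135, C 2.383, E 2.930.
Lower quotas: H 2, F 8, A 10, B 5, C 2, E 2 (sum 29, leaving 3 seats).
Remainders in descending order: E 0.930, A 0.749, H 0.451, C 0.383, F 0.353, B 0.135.
The surplus seats go to E, A, H.

H 3, F 8, A 11, B 5, C 2, E 3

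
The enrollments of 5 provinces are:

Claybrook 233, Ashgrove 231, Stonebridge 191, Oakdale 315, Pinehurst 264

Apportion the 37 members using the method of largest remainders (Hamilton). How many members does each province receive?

Claybrook 7, Ashgrove 7, Stonebridge 6, Oakdale 9, Pinehurst 8

The standard divisor is 1234/37 ≈ 33.351.
Standard quotas: Claybrook 6.986, Ashgrove 6.926, Stonebridge 5.727, Oakdale 9.445, Pinehurst 7.916.
Lower quotas: Claybrook 6, Ashgrove 6, Stonebridge 5, Oakdale 9, Pinehurst 7 (sum 33, leaving 4 seats).
Remainders in descending order: Claybrook 0.986, Ashgrove 0.926, Pinehurst 0.916, Stonebridge 0.727, Oakdale 0.445.
The surplus seats go to Claybrook, Ashgrove, Pinehurst, Stonebridge.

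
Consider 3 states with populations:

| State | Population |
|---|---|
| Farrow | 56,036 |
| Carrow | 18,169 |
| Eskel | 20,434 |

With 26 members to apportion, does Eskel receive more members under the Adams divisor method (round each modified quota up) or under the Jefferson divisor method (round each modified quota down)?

Adams: Farrow 15, Carrow 5, Eskel 6.
Jefferson: Farrow 16, Carrow 5, Eskel 5.
Eskel gets 6 under Adams and 5 under Jefferson.

Adams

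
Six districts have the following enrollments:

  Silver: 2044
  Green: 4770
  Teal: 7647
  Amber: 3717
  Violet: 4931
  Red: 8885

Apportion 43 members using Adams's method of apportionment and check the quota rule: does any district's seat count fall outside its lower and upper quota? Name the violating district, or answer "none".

Standard quotas: Silver 2.747, Green 6.411, Teal 10.278, Amber 4.996, Violet 6.627, Red 11.941.
Adams allocation: Silver 3, Green 6, Teal 10, Amber 5, Violet 7, Red 12.
Every allocation lies between the lower and upper quota.

none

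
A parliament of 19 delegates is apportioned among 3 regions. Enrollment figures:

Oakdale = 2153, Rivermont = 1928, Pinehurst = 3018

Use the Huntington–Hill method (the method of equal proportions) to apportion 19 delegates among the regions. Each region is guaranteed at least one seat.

Oakdale 6, Rivermont 5, Pinehurst 8

With divisor 374: modified quotas Oakdale 5.757, Rivermont 5.155, Pinehurst 8.070.
Geometric-mean thresholds: Oakdale √(5·6)=5.477, Rivermont √(5·6)=5.477, Pinehurst √(8·9)=8.485.
Each quota rounded against its threshold gives Oakdale 6, Rivermont 5, Pinehurst 8 (total 19).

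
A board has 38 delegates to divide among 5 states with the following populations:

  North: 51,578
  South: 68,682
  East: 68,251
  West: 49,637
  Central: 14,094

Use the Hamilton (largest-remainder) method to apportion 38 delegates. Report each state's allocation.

North 8; South 10; East 10; West 8; Central 2

The standard divisor is 252242/38 ≈ 6637.947.
Standard quotas: North 7.7702, South 10.3469, East 10.2819, West 7.4778, Central 2.1232.
Lower quotas: North 7, South 10, East 10, West 7, Central 2 (sum 36, leaving 2 seats).
Remainders in descending order: North 0.7702, West 0.4778, South 0.3469, East 0.2819, Central 0.1232.
The surplus seats go to North, West.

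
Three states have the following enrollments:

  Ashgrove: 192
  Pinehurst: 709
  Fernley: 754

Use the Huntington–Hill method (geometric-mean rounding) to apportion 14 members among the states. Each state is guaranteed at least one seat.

Ashgrove: 2; Pinehurst: 6; Fernley: 6

With divisor 123: modified quotas Ashgrove 1.561, Pinehurst 5.764, Fernley 6.130.
Geometric-mean thresholds: Ashgrove √(1·2)=1.414, Pinehurst √(5·6)=5.477, Fernley √(6·7)=6.481.
Each quota rounded against its threshold gives Ashgrove 2, Pinehurst 6, Fernley 6 (total 14).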